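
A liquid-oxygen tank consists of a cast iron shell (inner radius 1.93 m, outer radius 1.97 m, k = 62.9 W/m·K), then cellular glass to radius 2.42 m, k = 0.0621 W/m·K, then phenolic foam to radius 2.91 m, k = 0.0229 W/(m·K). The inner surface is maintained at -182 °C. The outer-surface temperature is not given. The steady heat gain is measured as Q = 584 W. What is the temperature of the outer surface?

Sum the resistances:
  R_cast iron = (1/1.93 − 1/1.97)/(4πk) = 0.01052/(4π·62.9) = 1.331×10^-5 K/W
  R_cellular glass = (1/1.97 − 1/2.42)/(4πk) = 0.09439/(4π·0.0621) = 0.1210 K/W
  R_phenolic foam = (1/2.42 − 1/2.91)/(4πk) = 0.06958/(4π·0.0229) = 0.2418 K/W
ΣR = 0.3628 K/W
ΔT = Q·ΣR = 584 × 0.3628 = 211.9 K
Heat flows inward, so T_out = T_in + ΔT = -182 + 211.9 = 29.9 °C

T_out = 29.9 °C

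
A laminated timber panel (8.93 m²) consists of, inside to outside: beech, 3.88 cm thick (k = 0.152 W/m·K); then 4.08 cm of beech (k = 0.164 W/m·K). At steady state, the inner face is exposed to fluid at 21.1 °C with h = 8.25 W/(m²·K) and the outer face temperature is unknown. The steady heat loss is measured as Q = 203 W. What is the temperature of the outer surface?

T_out = 6.89 °C

Sum the resistances:
  R_conv,in = 1/(hA) = 1/(8.25·8.93) = 0.01357 K/W
  R_beech = L/(kA) = 0.0388/(0.152·8.93) = 0.02858 K/W
  R_beech = L/(kA) = 0.0408/(0.164·8.93) = 0.02786 K/W
ΣR = 0.07002 K/W
ΔT = Q·ΣR = 203 × 0.07002 = 14.21 K
Heat flows outward, so T_out = T_in − ΔT = 21.1 − 14.21 = 6.89 °C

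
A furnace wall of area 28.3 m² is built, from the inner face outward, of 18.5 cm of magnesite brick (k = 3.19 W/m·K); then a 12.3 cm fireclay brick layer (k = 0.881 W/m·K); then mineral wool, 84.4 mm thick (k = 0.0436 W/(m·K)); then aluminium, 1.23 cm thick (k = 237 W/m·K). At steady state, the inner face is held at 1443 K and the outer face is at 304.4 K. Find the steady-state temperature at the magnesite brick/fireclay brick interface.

Series thermal resistances, inner to outer:
  R_magnesite brick = L/(kA) = 0.185/(3.19·28.3) = 0.002049 K/W
  R_fireclay brick = L/(kA) = 0.123/(0.881·28.3) = 0.004933 K/W
  R_mineral wool = L/(kA) = 0.0844/(0.0436·28.3) = 0.06840 K/W
  R_aluminium = L/(kA) = 0.0123/(237·28.3) = 1.834×10^-6 K/W
ΣR = 0.002049 + 0.004933 + 0.06840 + 1.834×10^-6 = 0.07538 K/W
Q = ΔT/ΣR = (1443 K − 304.4 K)/0.07538 = 15100 W
From the inner boundary to the magnesite brick/fireclay brick interface, ΣR_partial = 0.002049 K/W.
T_interface = T_in − Q·ΣR_partial = 1443 K − (15100)(0.002049) = 1412 K

T = 1412 K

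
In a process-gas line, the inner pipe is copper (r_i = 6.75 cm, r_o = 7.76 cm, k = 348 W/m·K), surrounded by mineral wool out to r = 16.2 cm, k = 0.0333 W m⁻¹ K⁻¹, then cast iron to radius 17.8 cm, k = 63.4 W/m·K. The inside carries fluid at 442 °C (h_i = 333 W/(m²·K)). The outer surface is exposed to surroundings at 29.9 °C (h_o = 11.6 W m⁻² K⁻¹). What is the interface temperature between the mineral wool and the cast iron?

Treat each layer as a resistance in series:
  R'_conv,in = 1/(2πr h) = 1/(2π·0.0675·333) = 0.007081 m·K/W
  R'_copper = ln(0.0776/0.0675)/(2πk) = 0.1394/(2π·348) = 6.377×10^-5 m·K/W
  R'_mineral wool = ln(0.162/0.0776)/(2πk) = 0.7360/(2π·0.0333) = 3.518 m·K/W
  R'_cast iron = ln(0.178/0.162)/(2πk) = 0.09419/(2π·63.4) = 2.364×10^-4 m·K/W
  R'_conv,out = 1/(2πr h) = 1/(2π·0.178·11.6) = 0.07708 m·K/W
ΣR = 0.007081 + 6.377×10^-5 + 3.518 + 2.364×10^-4 + 0.07708 = 3.602 m·K/W
Q' = ΔT/ΣR = (442 °C − 29.9 °C)/3.602 = 114.4 W/m
From the inner boundary to the mineral wool/cast iron interface, ΣR_partial = 3.525 m·K/W.
T_interface = T_in − Q'·ΣR_partial = 442 °C − (114.4)(3.525) = 38.7 °C

T = 38.7 °C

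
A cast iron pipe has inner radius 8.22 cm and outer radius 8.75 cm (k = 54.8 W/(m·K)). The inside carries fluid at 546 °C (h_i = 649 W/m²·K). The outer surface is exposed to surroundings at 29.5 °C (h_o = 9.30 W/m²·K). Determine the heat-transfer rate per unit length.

Q' = 2.60 kW/m

Treat each layer as a resistance in series:
  R'_conv,in = 1/(2πr h) = 1/(2π·0.0822·649) = 0.002983 m·K/W
  R'_cast iron = ln(0.0875/0.0822)/(2πk) = 0.06248/(2π·54.8) = 1.815×10^-4 m·K/W
  R'_conv,out = 1/(2πr h) = 1/(2π·0.0875·9.30) = 0.1956 m·K/W
ΣR = 0.002983 + 1.815×10^-4 + 0.1956 = 0.1988 m·K/W
Q' = ΔT/ΣR = (546 °C − 29.5 °C)/0.1988 = 2600 W/m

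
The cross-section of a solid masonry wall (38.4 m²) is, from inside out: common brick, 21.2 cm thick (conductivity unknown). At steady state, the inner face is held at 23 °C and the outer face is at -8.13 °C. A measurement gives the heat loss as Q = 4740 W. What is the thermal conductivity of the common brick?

k = 0.841 W/m·K

ΣR = ΔT/Q = |23 − -8.13|/4740 = 0.006568 K/W
L/(kA) = 0.006568 ⇒ k = 0.212/(0.006568·38.4) = 0.841 W/m·K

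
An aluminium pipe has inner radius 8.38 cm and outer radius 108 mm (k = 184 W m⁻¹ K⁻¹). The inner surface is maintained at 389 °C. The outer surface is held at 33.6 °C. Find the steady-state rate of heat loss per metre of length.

Q' = 2πk·ΔT/ln(r₂/r₁) = 2π × 184 × 355.4 / ln(0.108/0.0838) = 1.62×10^6 W/m

Q' = 1620 kW/m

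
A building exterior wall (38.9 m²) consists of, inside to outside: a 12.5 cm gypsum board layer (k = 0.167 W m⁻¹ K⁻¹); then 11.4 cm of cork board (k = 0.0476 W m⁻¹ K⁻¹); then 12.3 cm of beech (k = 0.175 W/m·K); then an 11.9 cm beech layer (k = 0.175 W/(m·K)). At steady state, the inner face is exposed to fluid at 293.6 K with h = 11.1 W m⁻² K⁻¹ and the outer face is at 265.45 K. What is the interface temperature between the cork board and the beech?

Series thermal resistances, inner to outer:
  R_conv,in = 1/(hA) = 1/(11.1·38.9) = 0.002316 K/W
  R_gypsum board = L/(kA) = 0.125/(0.167·38.9) = 0.01924 K/W
  R_cork board = L/(kA) = 0.114/(0.0476·38.9) = 0.06157 K/W
  R_beech = L/(kA) = 0.123/(0.175·38.9) = 0.01807 K/W
  R_beech = L/(kA) = 0.119/(0.175·38.9) = 0.01748 K/W
ΣR = 0.002316 + 0.01924 + 0.06157 + 0.01807 + 0.01748 = 0.1187 K/W
Q = ΔT/ΣR = (293.6 K − 265.45 K)/0.1187 = 237.2 W
From the inner boundary to the cork board/beech interface, ΣR_partial = 0.08313 K/W.
T_interface = T_in − Q·ΣR_partial = 293.6 K − (237.2)(0.08313) = 273.88 K

T = 273.88 K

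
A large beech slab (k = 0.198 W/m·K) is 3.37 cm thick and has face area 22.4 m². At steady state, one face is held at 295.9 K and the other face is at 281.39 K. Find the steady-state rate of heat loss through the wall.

Q = 1910 W

Q = kA·ΔT/L = 0.198 × 22.4 × |295.9 K − 281.39 K| / 0.0337 = 1910 W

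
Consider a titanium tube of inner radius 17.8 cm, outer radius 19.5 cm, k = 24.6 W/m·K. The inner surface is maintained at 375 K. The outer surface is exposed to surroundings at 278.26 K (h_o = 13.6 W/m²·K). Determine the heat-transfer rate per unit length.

Resistance network (inner→outer):
  R'_titanium = ln(0.195/0.178)/(2πk) = 0.09122/(2π·24.6) = 5.901×10^-4 m·K/W
  R'_conv,out = 1/(2πr h) = 1/(2π·0.195·13.6) = 0.06001 m·K/W
ΣR = 5.901×10^-4 + 0.06001 = 0.06060 m·K/W
Q' = ΔT/ΣR = (375 K − 278.26 K)/0.06060 = 1600 W/m

Q' = 1600 W/m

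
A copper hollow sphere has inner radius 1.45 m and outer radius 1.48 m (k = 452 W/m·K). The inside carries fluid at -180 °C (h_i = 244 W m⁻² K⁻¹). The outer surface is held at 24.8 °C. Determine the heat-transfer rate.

Resistance network (inner→outer):
  R_conv,in = 1/(4πr²h) = 1/(4π·1.45²·244) = 1.551×10^-4 K/W
  R_copper = (1/1.45 − 1/1.48)/(4πk) = 0.01398/(4π·452) = 2.461×10^-6 K/W
ΣR = 1.551×10^-4 + 2.461×10^-6 = 1.576×10^-4 K/W
Q = ΔT/ΣR = (-180 °C − 24.8 °C)/1.576×10^-4 = -1.30×10^6 W
(Negative Q ⇒ heat flows inward; heat gain = 1.30×10^6 W.)

Q = 1300 kW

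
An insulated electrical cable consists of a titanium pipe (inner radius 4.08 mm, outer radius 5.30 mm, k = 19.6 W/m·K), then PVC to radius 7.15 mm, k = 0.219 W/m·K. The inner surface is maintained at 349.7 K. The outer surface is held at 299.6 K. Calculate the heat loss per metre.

Q' = 228 W/m

Series thermal resistances, inner to outer:
  R'_titanium = ln(0.00530/0.00408)/(2πk) = 0.2616/(2π·19.6) = 0.002124 m·K/W
  R'_PVC = ln(0.00715/0.00530)/(2πk) = 0.2994/(2π·0.219) = 0.2176 m·K/W
ΣR = 0.002124 + 0.2176 = 0.2197 m·K/W
Q' = ΔT/ΣR = (349.7 K − 299.6 K)/0.2197 = 228 W/m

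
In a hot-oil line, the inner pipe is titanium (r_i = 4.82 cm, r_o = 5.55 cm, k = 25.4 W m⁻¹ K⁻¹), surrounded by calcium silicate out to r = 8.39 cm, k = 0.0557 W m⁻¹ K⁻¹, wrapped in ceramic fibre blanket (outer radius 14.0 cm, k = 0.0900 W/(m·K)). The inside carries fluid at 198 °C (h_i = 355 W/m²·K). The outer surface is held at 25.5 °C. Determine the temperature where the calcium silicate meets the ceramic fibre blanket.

T = 100 °C

Treat each layer as a resistance in series:
  R'_conv,in = 1/(2πr h) = 1/(2π·0.0482·355) = 0.009301 m·K/W
  R'_titanium = ln(0.0555/0.0482)/(2πk) = 0.1410/(2π·25.4) = 8.836×10^-4 m·K/W
  R'_calcium silicate = ln(0.0839/0.0555)/(2πk) = 0.4132/(2π·0.0557) = 1.181 m·K/W
  R'_ceramic fibre blanket = ln(0.140/0.0839)/(2πk) = 0.5120/(2π·0.0900) = 0.9054 m·K/W
ΣR = 0.009301 + 8.836×10^-4 + 1.181 + 0.9054 = 2.097 m·K/W
Q' = ΔT/ΣR = (198 °C − 25.5 °C)/2.097 = 82.26 W/m
From the inner boundary to the calcium silicate/ceramic fibre blanket interface, ΣR_partial = 1.191 m·K/W.
T_interface = T_in − Q'·ΣR_partial = 198 °C − (82.26)(1.191) = 100 °C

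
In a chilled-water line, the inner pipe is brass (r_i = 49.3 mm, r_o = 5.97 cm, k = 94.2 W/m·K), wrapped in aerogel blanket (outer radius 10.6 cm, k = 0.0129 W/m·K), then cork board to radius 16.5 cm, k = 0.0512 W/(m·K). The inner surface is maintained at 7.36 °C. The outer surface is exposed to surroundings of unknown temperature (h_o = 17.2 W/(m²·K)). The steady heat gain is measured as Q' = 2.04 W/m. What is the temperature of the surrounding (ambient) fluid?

Series resistances:
  R'_brass = ln(0.0597/0.0493)/(2πk) = 0.1914/(2π·94.2) = 3.234×10^-4 m·K/W
  R'_aerogel blanket = ln(0.106/0.0597)/(2πk) = 0.5741/(2π·0.0129) = 7.083 m·K/W
  R'_cork board = ln(0.165/0.106)/(2πk) = 0.4425/(2π·0.0512) = 1.376 m·K/W
  R'_conv,out = 1/(2πr h) = 1/(2π·0.165·17.2) = 0.05608 m·K/W
ΣR = 8.515 m·K/W
ΔT = Q'·ΣR = 2.04 × 8.515 = 17.37 K
Heat flows inward, so T_out = T_in + ΔT = 7.36 + 17.37 = 24.7 °C

T_out = 24.7 °C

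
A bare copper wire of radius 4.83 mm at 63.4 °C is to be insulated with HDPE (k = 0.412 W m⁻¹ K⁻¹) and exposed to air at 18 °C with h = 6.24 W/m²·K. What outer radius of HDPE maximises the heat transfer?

r_cr = 6.60 cm

For a cylinder, r_cr = k_ins/h = 0.412/6.24 = 0.0660 m = 6.60 cm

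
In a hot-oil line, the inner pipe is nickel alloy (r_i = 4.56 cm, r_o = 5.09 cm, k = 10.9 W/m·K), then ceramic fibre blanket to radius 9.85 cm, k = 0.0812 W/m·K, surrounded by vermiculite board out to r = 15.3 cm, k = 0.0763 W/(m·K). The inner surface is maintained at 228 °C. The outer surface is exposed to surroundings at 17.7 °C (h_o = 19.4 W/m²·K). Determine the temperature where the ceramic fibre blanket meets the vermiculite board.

T = 108 °C

Series thermal resistances, inner to outer:
  R'_nickel alloy = ln(0.0509/0.0456)/(2πk) = 0.1100/(2π·10.9) = 0.001605 m·K/W
  R'_ceramic fibre blanket = ln(0.0985/0.0509)/(2πk) = 0.6602/(2π·0.0812) = 1.294 m·K/W
  R'_vermiculite board = ln(0.153/0.0985)/(2πk) = 0.4404/(2π·0.0763) = 0.9186 m·K/W
  R'_conv,out = 1/(2πr h) = 1/(2π·0.153·19.4) = 0.05362 m·K/W
ΣR = 0.001605 + 1.294 + 0.9186 + 0.05362 = 2.268 m·K/W
Q' = ΔT/ΣR = (228 °C − 17.7 °C)/2.268 = 92.72 W/m
From the inner boundary to the ceramic fibre blanket/vermiculite board interface, ΣR_partial = 1.296 m·K/W.
T_interface = T_in − Q'·ΣR_partial = 228 °C − (92.72)(1.296) = 108 °C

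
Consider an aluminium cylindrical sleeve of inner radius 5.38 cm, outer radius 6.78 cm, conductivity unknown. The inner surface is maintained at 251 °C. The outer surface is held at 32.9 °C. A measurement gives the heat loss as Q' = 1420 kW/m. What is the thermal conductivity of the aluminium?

k = 240 W/m·K

ΣR = ΔT/Q' = |251 − 32.9|/1.42×10^6 = 1.536×10^-4 m·K/W
ln(r₂/r₁)/(2πk) = 1.536×10^-4 ⇒ k = 0.2313/(2π·1.536×10^-4) = 240 W/m·K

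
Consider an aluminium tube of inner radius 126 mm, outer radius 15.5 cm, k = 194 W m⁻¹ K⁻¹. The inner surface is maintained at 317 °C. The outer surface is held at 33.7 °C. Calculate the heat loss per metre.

Q' = 1670 kW/m

Q' = 2πk·ΔT/ln(r₂/r₁) = 2π × 194 × 283.3 / ln(0.155/0.126) = 1.67×10^6 W/m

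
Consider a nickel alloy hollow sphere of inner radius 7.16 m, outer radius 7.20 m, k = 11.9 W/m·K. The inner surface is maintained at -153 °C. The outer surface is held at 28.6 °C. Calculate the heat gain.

Q = 4πk·ΔT/(1/r₁ − 1/r₂) = 4π × 11.9 × 181.6 / (1/7.16 − 1/7.20) = 3.50×10^7 W

Q = 3.50×10^7 W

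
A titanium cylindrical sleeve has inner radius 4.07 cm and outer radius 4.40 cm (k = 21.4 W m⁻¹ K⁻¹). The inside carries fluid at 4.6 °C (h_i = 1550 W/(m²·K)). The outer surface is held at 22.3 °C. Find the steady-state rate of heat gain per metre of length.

Resistance network (inner→outer):
  R'_conv,in = 1/(2πr h) = 1/(2π·0.0407·1550) = 0.002523 m·K/W
  R'_titanium = ln(0.0440/0.0407)/(2πk) = 0.07796/(2π·21.4) = 5.798×10^-4 m·K/W
ΣR = 0.002523 + 5.798×10^-4 = 0.003103 m·K/W
Q' = ΔT/ΣR = (4.6 °C − 22.3 °C)/0.003103 = -5700 W/m
(Negative Q' ⇒ heat flows inward; heat gain = 5700 W/m.)

Q' = 5.70 kW/m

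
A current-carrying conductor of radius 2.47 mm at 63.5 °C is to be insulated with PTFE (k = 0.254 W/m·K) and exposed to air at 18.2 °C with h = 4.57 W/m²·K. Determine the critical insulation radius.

r_cr = 5.56 cm

For a cylinder, r_cr = k_ins/h = 0.254/4.57 = 0.0556 m = 5.56 cm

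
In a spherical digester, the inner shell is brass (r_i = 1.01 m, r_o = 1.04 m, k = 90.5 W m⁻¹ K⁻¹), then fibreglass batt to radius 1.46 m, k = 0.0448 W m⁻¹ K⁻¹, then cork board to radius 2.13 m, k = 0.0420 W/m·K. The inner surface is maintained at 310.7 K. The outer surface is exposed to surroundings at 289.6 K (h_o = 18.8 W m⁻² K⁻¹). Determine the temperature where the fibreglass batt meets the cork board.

T = 299.2 K

Series thermal resistances, inner to outer:
  R_brass = (1/1.01 − 1/1.04)/(4πk) = 0.02856/(4π·90.5) = 2.511×10^-5 K/W
  R_fibreglass batt = (1/1.04 − 1/1.46)/(4πk) = 0.2766/(4π·0.0448) = 0.4913 K/W
  R_cork board = (1/1.46 − 1/2.13)/(4πk) = 0.2154/(4π·0.0420) = 0.4082 K/W
  R_conv,out = 1/(4πr²h) = 1/(4π·2.13²·18.8) = 9.330×10^-4 K/W
ΣR = 2.511×10^-5 + 0.4913 + 0.4082 + 9.330×10^-4 = 0.9005 K/W
Q = ΔT/ΣR = (310.7 K − 289.6 K)/0.9005 = 23.43 W
From the inner boundary to the fibreglass batt/cork board interface, ΣR_partial = 0.4913 K/W.
T_interface = T_in − Q·ΣR_partial = 310.7 K − (23.43)(0.4913) = 299.2 K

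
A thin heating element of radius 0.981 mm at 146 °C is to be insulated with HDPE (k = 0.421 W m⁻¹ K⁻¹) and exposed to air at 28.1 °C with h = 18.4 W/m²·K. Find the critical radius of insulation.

For a cylinder, r_cr = k_ins/h = 0.421/18.4 = 0.0229 m = 2.29 cm

r_cr = 2.29 cm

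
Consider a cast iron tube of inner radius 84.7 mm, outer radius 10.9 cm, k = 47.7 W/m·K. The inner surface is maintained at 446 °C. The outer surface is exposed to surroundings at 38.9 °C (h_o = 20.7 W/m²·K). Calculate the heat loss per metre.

Series thermal resistances, inner to outer:
  R'_cast iron = ln(0.109/0.0847)/(2πk) = 0.2522/(2π·47.7) = 8.416×10^-4 m·K/W
  R'_conv,out = 1/(2πr h) = 1/(2π·0.109·20.7) = 0.07054 m·K/W
ΣR = 8.416×10^-4 + 0.07054 = 0.07138 m·K/W
Q' = ΔT/ΣR = (446 °C − 38.9 °C)/0.07138 = 5700 W/m

Q' = 5.70 kW/m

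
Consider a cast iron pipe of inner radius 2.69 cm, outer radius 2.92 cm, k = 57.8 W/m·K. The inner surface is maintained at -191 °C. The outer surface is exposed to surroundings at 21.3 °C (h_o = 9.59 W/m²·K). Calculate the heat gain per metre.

Treat each layer as a resistance in series:
  R'_cast iron = ln(0.0292/0.0269)/(2πk) = 0.08204/(2π·57.8) = 2.259×10^-4 m·K/W
  R'_conv,out = 1/(2πr h) = 1/(2π·0.0292·9.59) = 0.5684 m·K/W
ΣR = 2.259×10^-4 + 0.5684 = 0.5686 m·K/W
Q' = ΔT/ΣR = (-191 °C − 21.3 °C)/0.5686 = -373 W/m
(Negative Q' ⇒ heat flows inward; heat gain = 373 W/m.)

Q' = 373 W/m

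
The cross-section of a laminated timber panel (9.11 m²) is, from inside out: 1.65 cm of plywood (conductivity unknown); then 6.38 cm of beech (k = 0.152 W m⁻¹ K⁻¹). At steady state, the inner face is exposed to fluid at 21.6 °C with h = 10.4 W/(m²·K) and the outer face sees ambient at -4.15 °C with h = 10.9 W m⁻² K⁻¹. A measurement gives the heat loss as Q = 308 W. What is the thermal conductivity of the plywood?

ΣR = ΔT/Q = |21.6 − -4.15|/308 = 0.08360 K/W
Known resistances:
  R_conv,in = 1/(hA) = 1/(10.4·9.11) = 0.01055 K/W
  R_beech = L/(kA) = 0.0638/(0.152·9.11) = 0.04607 K/W
  R_conv,out = 1/(hA) = 1/(10.9·9.11) = 0.01007 K/W
R_plywood = ΣR − ΣR_known = 0.08360 − 0.06669 = 0.01691 K/W
L/(kA) = 0.01691 ⇒ k = 0.0165/(0.01691·9.11) = 0.107 W/m·K

k = 0.107 W/m·K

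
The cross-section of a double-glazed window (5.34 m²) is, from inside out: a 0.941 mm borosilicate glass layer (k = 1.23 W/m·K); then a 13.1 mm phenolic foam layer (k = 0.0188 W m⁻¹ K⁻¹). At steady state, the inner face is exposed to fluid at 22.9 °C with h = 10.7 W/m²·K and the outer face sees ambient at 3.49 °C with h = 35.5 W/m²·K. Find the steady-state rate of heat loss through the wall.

Q = 127 W

Series thermal resistances, inner to outer:
  R_conv,in = 1/(hA) = 1/(10.7·5.34) = 0.01750 K/W
  R_borosilicate glass = L/(kA) = 9.41×10^-4/(1.23·5.34) = 1.433×10^-4 K/W
  R_phenolic foam = L/(kA) = 0.0131/(0.0188·5.34) = 0.1305 K/W
  R_conv,out = 1/(hA) = 1/(35.5·5.34) = 0.005275 K/W
ΣR = 0.01750 + 1.433×10^-4 + 0.1305 + 0.005275 = 0.1534 K/W
Q = ΔT/ΣR = (22.9 °C − 3.49 °C)/0.1534 = 127 W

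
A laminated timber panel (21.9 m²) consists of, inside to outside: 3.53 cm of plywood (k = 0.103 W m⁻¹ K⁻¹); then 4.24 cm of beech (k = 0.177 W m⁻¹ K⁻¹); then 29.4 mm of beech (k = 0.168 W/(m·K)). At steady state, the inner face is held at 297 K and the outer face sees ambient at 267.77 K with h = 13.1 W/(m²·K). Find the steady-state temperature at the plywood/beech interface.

T = 285.0 K

Series thermal resistances, inner to outer:
  R_plywood = L/(kA) = 0.0353/(0.103·21.9) = 0.01565 K/W
  R_beech = L/(kA) = 0.0424/(0.177·21.9) = 0.01094 K/W
  R_beech = L/(kA) = 0.0294/(0.168·21.9) = 0.007991 K/W
  R_conv,out = 1/(hA) = 1/(13.1·21.9) = 0.003486 K/W
ΣR = 0.01565 + 0.01094 + 0.007991 + 0.003486 = 0.03807 K/W
Q = ΔT/ΣR = (297 K − 267.77 K)/0.03807 = 767.8 W
From the inner boundary to the plywood/beech interface, ΣR_partial = 0.01565 K/W.
T_interface = T_in − Q·ΣR_partial = 297 K − (767.8)(0.01565) = 285.0 K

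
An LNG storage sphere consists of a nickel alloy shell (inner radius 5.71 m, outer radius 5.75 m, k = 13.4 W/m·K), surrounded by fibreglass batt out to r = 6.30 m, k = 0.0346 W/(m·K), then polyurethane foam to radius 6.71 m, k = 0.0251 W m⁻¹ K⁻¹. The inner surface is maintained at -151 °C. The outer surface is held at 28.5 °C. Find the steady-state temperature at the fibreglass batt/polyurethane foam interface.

Resistance network (inner→outer):
  R_nickel alloy = (1/5.71 − 1/5.75)/(4πk) = 0.001218/(4π·13.4) = 7.235×10^-6 K/W
  R_fibreglass batt = (1/5.75 − 1/6.30)/(4πk) = 0.01518/(4π·0.0346) = 0.03492 K/W
  R_polyurethane foam = (1/6.30 − 1/6.71)/(4πk) = 0.009699/(4π·0.0251) = 0.03075 K/W
ΣR = 7.235×10^-6 + 0.03492 + 0.03075 = 0.06568 K/W
Q = ΔT/ΣR = (-151 °C − 28.5 °C)/0.06568 = -2733 W
From the inner boundary to the fibreglass batt/polyurethane foam interface, ΣR_partial = 0.03493 K/W.
T_interface = T_in − Q·ΣR_partial = -151 °C − (-2733)(0.03493) = -55.5 °C

T = -55.5 °C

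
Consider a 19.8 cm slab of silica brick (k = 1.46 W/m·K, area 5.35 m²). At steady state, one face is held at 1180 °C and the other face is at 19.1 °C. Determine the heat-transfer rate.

Q = 45800 W

Q = kA·ΔT/L = 1.46 × 5.35 × |1180 °C − 19.1 °C| / 0.198 = 45800 W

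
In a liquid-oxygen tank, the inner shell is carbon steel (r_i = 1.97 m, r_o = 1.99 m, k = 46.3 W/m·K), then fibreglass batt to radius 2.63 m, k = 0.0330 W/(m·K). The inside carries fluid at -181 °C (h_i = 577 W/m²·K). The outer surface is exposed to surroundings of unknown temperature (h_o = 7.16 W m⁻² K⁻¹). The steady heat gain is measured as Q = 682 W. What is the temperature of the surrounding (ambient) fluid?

Sum the resistances:
  R_conv,in = 1/(4πr²h) = 1/(4π·1.97²·577) = 3.554×10^-5 K/W
  R_carbon steel = (1/1.97 − 1/1.99)/(4πk) = 0.005102/(4π·46.3) = 8.768×10^-6 K/W
  R_fibreglass batt = (1/1.99 − 1/2.63)/(4πk) = 0.1223/(4π·0.0330) = 0.2949 K/W
  R_conv,out = 1/(4πr²h) = 1/(4π·2.63²·7.16) = 0.001607 K/W
ΣR = 0.2965 K/W
ΔT = Q·ΣR = 682 × 0.2965 = 202.2 K
Heat flows inward, so T_out = T_in + ΔT = -181 + 202.2 = 21.2 °C

T_out = 21.2 °C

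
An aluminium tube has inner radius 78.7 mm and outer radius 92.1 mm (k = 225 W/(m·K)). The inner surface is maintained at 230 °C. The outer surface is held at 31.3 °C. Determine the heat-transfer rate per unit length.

Q' = 1790 kW/m

Q' = 2πk·ΔT/ln(r₂/r₁) = 2π × 225 × 198.7 / ln(0.0921/0.0787) = 1.79×10^6 W/m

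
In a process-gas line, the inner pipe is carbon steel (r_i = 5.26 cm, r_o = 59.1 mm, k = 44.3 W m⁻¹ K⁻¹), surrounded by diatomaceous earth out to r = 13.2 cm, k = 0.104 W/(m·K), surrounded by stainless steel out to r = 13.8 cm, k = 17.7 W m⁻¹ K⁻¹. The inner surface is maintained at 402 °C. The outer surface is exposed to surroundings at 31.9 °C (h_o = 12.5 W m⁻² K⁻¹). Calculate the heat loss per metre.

Q' = 280 W/m

Resistance network (inner→outer):
  R'_carbon steel = ln(0.0591/0.0526)/(2πk) = 0.1165/(2π·44.3) = 4.186×10^-4 m·K/W
  R'_diatomaceous earth = ln(0.132/0.0591)/(2πk) = 0.8036/(2π·0.104) = 1.230 m·K/W
  R'_stainless steel = ln(0.138/0.132)/(2πk) = 0.04445/(2π·17.7) = 3.997×10^-4 m·K/W
  R'_conv,out = 1/(2πr h) = 1/(2π·0.138·12.5) = 0.09226 m·K/W
ΣR = 4.186×10^-4 + 1.230 + 3.997×10^-4 + 0.09226 = 1.323 m·K/W
Q' = ΔT/ΣR = (402 °C − 31.9 °C)/1.323 = 280 W/m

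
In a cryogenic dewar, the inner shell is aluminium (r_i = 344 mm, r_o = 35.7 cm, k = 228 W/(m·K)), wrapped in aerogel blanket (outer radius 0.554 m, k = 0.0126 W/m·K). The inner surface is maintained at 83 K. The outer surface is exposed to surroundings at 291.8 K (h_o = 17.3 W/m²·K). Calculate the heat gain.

Q = 33.1 W

Resistance network (inner→outer):
  R_aluminium = (1/0.344 − 1/0.357)/(4πk) = 0.1059/(4π·228) = 3.695×10^-5 K/W
  R_aerogel blanket = (1/0.357 − 1/0.554)/(4πk) = 0.9961/(4π·0.0126) = 6.291 K/W
  R_conv,out = 1/(4πr²h) = 1/(4π·0.554²·17.3) = 0.01499 K/W
ΣR = 3.695×10^-5 + 6.291 + 0.01499 = 6.306 K/W
Q = ΔT/ΣR = (83 K − 291.8 K)/6.306 = -33.1 W
(Negative Q ⇒ heat flows inward; heat gain = 33.1 W.)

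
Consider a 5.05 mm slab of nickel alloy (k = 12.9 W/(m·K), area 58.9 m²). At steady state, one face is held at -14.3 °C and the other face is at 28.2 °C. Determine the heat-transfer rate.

Q = 6.39×10^6 W

Q = kA·ΔT/L = 12.9 × 58.9 × |-14.3 °C − 28.2 °C| / 0.00505 = 6.39×10^6 W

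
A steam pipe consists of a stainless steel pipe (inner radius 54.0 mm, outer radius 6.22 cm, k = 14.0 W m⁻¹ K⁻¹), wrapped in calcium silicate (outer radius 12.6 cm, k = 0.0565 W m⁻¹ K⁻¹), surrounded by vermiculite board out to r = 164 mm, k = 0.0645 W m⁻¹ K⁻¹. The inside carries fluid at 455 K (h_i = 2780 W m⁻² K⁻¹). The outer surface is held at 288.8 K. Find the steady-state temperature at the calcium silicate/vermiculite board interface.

T = 329.7 K

Treat each layer as a resistance in series:
  R'_conv,in = 1/(2πr h) = 1/(2π·0.0540·2780) = 0.001060 m·K/W
  R'_stainless steel = ln(0.0622/0.0540)/(2πk) = 0.1414/(2π·14.0) = 0.001607 m·K/W
  R'_calcium silicate = ln(0.126/0.0622)/(2πk) = 0.7059/(2π·0.0565) = 1.989 m·K/W
  R'_vermiculite board = ln(0.164/0.126)/(2πk) = 0.2636/(2π·0.0645) = 0.6504 m·K/W
ΣR = 0.001060 + 0.001607 + 1.989 + 0.6504 = 2.642 m·K/W
Q' = ΔT/ΣR = (455 K − 288.8 K)/2.642 = 62.91 W/m
From the inner boundary to the calcium silicate/vermiculite board interface, ΣR_partial = 1.992 m·K/W.
T_interface = T_in − Q'·ΣR_partial = 455 K − (62.91)(1.992) = 329.7 K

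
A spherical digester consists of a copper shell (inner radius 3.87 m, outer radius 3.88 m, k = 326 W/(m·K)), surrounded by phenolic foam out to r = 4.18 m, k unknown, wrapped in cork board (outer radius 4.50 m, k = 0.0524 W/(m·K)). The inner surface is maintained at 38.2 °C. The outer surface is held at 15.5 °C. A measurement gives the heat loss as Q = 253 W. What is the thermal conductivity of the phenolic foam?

ΣR = ΔT/Q = |38.2 − 15.5|/253 = 0.08972 K/W
Known resistances:
  R_copper = (1/3.87 − 1/3.88)/(4πk) = 6.660×10^-4/(4π·326) = 1.626×10^-7 K/W
  R_cork board = (1/4.18 − 1/4.50)/(4πk) = 0.01701/(4π·0.0524) = 0.02584 K/W
R_phenolic foam = ΣR − ΣR_known = 0.08972 − 0.02584 = 0.06388 K/W
(1/r₁−1/r₂)/(4πk) = 0.06388 ⇒ k = 0.01850/(4π·0.06388) = 0.0230 W/m·K

k = 0.0230 W/m·K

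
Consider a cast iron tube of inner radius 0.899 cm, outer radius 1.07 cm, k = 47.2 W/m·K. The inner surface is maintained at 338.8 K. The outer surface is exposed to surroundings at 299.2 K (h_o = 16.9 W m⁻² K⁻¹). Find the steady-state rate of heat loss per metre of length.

Q' = 45.0 W/m

Treat each layer as a resistance in series:
  R'_cast iron = ln(0.0107/0.00899)/(2πk) = 0.1741/(2π·47.2) = 5.872×10^-4 m·K/W
  R'_conv,out = 1/(2πr h) = 1/(2π·0.0107·16.9) = 0.8801 m·K/W
ΣR = 5.872×10^-4 + 0.8801 = 0.8807 m·K/W
Q' = ΔT/ΣR = (338.8 K − 299.2 K)/0.8807 = 45.0 W/m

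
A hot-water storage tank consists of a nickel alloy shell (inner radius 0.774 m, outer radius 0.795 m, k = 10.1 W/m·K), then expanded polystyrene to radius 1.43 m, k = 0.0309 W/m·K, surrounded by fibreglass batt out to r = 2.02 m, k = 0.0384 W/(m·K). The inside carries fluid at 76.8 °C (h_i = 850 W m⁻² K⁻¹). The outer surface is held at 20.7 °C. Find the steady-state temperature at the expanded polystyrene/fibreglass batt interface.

Resistance network (inner→outer):
  R_conv,in = 1/(4πr²h) = 1/(4π·0.774²·850) = 1.563×10^-4 K/W
  R_nickel alloy = (1/0.774 − 1/0.795)/(4πk) = 0.03413/(4π·10.1) = 2.689×10^-4 K/W
  R_expanded polystyrene = (1/0.795 − 1/1.43)/(4πk) = 0.5586/(4π·0.0309) = 1.438 K/W
  R_fibreglass batt = (1/1.43 − 1/2.02)/(4πk) = 0.2043/(4π·0.0384) = 0.4233 K/W
ΣR = 1.563×10^-4 + 2.689×10^-4 + 1.438 + 0.4233 = 1.862 K/W
Q = ΔT/ΣR = (76.8 °C − 20.7 °C)/1.862 = 30.13 W
From the inner boundary to the expanded polystyrene/fibreglass batt interface, ΣR_partial = 1.438 K/W.
T_interface = T_in − Q·ΣR_partial = 76.8 °C − (30.13)(1.438) = 33.5 °C

T = 33.5 °C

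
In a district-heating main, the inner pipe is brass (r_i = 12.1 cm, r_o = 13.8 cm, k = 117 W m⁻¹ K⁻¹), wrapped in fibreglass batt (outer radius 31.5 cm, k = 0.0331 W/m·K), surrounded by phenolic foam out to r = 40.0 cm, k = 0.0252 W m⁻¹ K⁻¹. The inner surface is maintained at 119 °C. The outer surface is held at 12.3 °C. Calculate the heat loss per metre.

Q' = 19.5 W/m

Treat each layer as a resistance in series:
  R'_brass = ln(0.138/0.121)/(2πk) = 0.1315/(2π·117) = 1.788×10^-4 m·K/W
  R'_fibreglass batt = ln(0.315/0.138)/(2πk) = 0.8253/(2π·0.0331) = 3.968 m·K/W
  R'_phenolic foam = ln(0.400/0.315)/(2πk) = 0.2389/(2π·0.0252) = 1.509 m·K/W
ΣR = 1.788×10^-4 + 3.968 + 1.509 = 5.477 m·K/W
Q' = ΔT/ΣR = (119 °C − 12.3 °C)/5.477 = 19.5 W/m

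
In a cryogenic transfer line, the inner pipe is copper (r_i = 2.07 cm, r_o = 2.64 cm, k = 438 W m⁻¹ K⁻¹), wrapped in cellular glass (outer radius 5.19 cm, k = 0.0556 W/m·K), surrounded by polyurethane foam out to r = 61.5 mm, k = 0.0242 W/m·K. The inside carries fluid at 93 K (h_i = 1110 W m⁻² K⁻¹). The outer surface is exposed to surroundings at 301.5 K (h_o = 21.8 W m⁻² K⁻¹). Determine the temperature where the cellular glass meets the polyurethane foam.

Resistance network (inner→outer):
  R'_conv,in = 1/(2πr h) = 1/(2π·0.0207·1110) = 0.006927 m·K/W
  R'_copper = ln(0.0264/0.0207)/(2πk) = 0.2432/(2π·438) = 8.838×10^-5 m·K/W
  R'_cellular glass = ln(0.0519/0.0264)/(2πk) = 0.6760/(2π·0.0556) = 1.935 m·K/W
  R'_polyurethane foam = ln(0.0615/0.0519)/(2πk) = 0.1697/(2π·0.0242) = 1.116 m·K/W
  R'_conv,out = 1/(2πr h) = 1/(2π·0.0615·21.8) = 0.1187 m·K/W
ΣR = 0.006927 + 8.838×10^-5 + 1.935 + 1.116 + 0.1187 = 3.177 m·K/W
Q' = ΔT/ΣR = (93 K − 301.5 K)/3.177 = -65.63 W/m
From the inner boundary to the cellular glass/polyurethane foam interface, ΣR_partial = 1.942 m·K/W.
T_interface = T_in − Q'·ΣR_partial = 93 K − (-65.63)(1.942) = 220.5 K

T = 220.5 K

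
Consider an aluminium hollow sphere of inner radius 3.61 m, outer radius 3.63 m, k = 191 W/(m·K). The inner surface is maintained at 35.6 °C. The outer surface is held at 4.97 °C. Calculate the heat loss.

Q = 48200 kW

Q = 4πk·ΔT/(1/r₁ − 1/r₂) = 4π × 191 × 30.63 / (1/3.61 − 1/3.63) = 4.82×10^7 W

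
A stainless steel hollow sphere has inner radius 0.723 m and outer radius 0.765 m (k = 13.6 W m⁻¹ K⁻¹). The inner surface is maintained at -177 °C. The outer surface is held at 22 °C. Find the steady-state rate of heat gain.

Q = 4πk·ΔT/(1/r₁ − 1/r₂) = 4π × 13.6 × 199 / (1/0.723 − 1/0.765) = 4.48×10^5 W

Q = 448 kW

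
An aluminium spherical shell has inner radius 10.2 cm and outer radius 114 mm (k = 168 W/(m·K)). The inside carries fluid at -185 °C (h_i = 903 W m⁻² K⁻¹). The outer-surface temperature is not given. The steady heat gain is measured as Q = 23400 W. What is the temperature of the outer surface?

T_out = 24.6 °C

Sum the resistances:
  R_conv,in = 1/(4πr²h) = 1/(4π·0.102²·903) = 0.008470 K/W
  R_aluminium = (1/0.102 − 1/0.114)/(4πk) = 1.032/(4π·168) = 4.888×10^-4 K/W
ΣR = 0.008959 K/W
ΔT = Q·ΣR = 23400 × 0.008959 = 209.6 K
Heat flows inward, so T_out = T_in + ΔT = -185 + 209.6 = 24.6 °C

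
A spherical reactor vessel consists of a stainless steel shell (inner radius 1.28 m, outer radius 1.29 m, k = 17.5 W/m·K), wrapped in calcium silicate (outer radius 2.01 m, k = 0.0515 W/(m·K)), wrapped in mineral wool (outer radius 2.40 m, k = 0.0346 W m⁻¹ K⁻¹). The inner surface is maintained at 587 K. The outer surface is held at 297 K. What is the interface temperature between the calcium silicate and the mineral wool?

T = 385 K

Series thermal resistances, inner to outer:
  R_stainless steel = (1/1.28 − 1/1.29)/(4πk) = 0.006056/(4π·17.5) = 2.754×10^-5 K/W
  R_calcium silicate = (1/1.29 − 1/2.01)/(4πk) = 0.2777/(4π·0.0515) = 0.4291 K/W
  R_mineral wool = (1/2.01 − 1/2.40)/(4πk) = 0.08085/(4π·0.0346) = 0.1859 K/W
ΣR = 2.754×10^-5 + 0.4291 + 0.1859 = 0.6150 K/W
Q = ΔT/ΣR = (587 K − 297 K)/0.6150 = 471.5 W
From the inner boundary to the calcium silicate/mineral wool interface, ΣR_partial = 0.4291 K/W.
T_interface = T_in − Q·ΣR_partial = 587 K − (471.5)(0.4291) = 385 K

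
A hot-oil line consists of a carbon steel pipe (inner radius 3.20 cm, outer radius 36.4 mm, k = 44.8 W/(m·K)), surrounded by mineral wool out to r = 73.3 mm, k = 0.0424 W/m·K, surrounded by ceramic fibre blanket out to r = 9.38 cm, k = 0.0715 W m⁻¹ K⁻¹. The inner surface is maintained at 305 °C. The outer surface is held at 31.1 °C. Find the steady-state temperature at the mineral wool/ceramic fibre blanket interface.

Series thermal resistances, inner to outer:
  R'_carbon steel = ln(0.0364/0.0320)/(2πk) = 0.1288/(2π·44.8) = 4.577×10^-4 m·K/W
  R'_mineral wool = ln(0.0733/0.0364)/(2πk) = 0.7000/(2π·0.0424) = 2.628 m·K/W
  R'_ceramic fibre blanket = ln(0.0938/0.0733)/(2πk) = 0.2466/(2π·0.0715) = 0.5489 m·K/W
ΣR = 4.577×10^-4 + 2.628 + 0.5489 = 3.177 m·K/W
Q' = ΔT/ΣR = (305 °C − 31.1 °C)/3.177 = 86.21 W/m
From the inner boundary to the mineral wool/ceramic fibre blanket interface, ΣR_partial = 2.628 m·K/W.
T_interface = T_in − Q'·ΣR_partial = 305 °C − (86.21)(2.628) = 78.4 °C

T = 78.4 °C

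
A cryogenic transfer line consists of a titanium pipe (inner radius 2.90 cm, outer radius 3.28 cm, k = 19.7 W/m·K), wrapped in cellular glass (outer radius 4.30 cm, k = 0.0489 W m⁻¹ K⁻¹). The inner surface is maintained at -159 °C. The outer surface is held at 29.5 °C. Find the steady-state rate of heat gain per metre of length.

Q' = 214 W/m

Resistance network (inner→outer):
  R'_titanium = ln(0.0328/0.0290)/(2πk) = 0.1231/(2π·19.7) = 9.948×10^-4 m·K/W
  R'_cellular glass = ln(0.0430/0.0328)/(2πk) = 0.2708/(2π·0.0489) = 0.8813 m·K/W
ΣR = 9.948×10^-4 + 0.8813 = 0.8823 m·K/W
Q' = ΔT/ΣR = (-159 °C − 29.5 °C)/0.8823 = -214 W/m
(Negative Q' ⇒ heat flows inward; heat gain = 214 W/m.)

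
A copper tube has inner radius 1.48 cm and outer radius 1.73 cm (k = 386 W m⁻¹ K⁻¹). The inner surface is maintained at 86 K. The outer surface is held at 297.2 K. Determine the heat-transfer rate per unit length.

Q' = 3280 kW/m

Q' = 2πk·ΔT/ln(r₂/r₁) = 2π × 386 × 211.2 / ln(0.0173/0.0148) = 3.28×10^6 W/m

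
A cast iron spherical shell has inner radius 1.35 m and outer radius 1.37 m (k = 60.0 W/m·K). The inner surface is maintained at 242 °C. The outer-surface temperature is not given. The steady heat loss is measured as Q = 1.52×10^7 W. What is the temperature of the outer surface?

T_out = 24.0 °C

Sum the resistances:
  R_cast iron = (1/1.35 − 1/1.37)/(4πk) = 0.01081/(4π·60.0) = 1.434×10^-5 K/W
ΣR = 1.434×10^-5 K/W
ΔT = Q·ΣR = 1.52×10^7 × 1.434×10^-5 = 218.0 K
Heat flows outward, so T_out = T_in − ΔT = 242 − 218.0 = 24.0 °C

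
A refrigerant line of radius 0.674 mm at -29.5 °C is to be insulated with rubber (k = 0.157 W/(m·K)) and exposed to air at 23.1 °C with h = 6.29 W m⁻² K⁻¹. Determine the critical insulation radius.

r_cr = 2.50 cm

For a cylinder, r_cr = k_ins/h = 0.157/6.29 = 0.0250 m = 2.50 cm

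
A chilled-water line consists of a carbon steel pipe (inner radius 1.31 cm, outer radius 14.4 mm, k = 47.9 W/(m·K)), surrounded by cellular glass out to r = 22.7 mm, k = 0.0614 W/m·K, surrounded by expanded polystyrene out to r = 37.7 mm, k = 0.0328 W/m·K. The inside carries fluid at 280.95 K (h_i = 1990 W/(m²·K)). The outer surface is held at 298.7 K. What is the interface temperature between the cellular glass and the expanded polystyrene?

T = 286.7 K

Series thermal resistances, inner to outer:
  R'_conv,in = 1/(2πr h) = 1/(2π·0.0131·1990) = 0.006105 m·K/W
  R'_carbon steel = ln(0.0144/0.0131)/(2πk) = 0.09462/(2π·47.9) = 3.144×10^-4 m·K/W
  R'_cellular glass = ln(0.0227/0.0144)/(2πk) = 0.4551/(2π·0.0614) = 1.180 m·K/W
  R'_expanded polystyrene = ln(0.0377/0.0227)/(2πk) = 0.5073/(2π·0.0328) = 2.462 m·K/W
ΣR = 0.006105 + 3.144×10^-4 + 1.180 + 2.462 = 3.648 m·K/W
Q' = ΔT/ΣR = (280.95 K − 298.7 K)/3.648 = -4.866 W/m
From the inner boundary to the cellular glass/expanded polystyrene interface, ΣR_partial = 1.186 m·K/W.
T_interface = T_in − Q'·ΣR_partial = 280.95 K − (-4.866)(1.186) = 286.7 K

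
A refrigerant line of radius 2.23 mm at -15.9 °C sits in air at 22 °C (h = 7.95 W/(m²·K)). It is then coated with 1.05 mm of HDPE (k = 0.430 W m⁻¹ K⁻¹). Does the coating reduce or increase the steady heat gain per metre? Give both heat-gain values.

increases: 4.22 → 6.07 W/m

Critical radius for a cylinder: r_cr = k/h = 0.0541 m = 5.41 cm.
Outer radius after coating: r₂ = 0.00223 + 0.00105 = 0.00328 m.
Since r₁ < r_cr and r₂ ≤ r_cr, the coating moves toward the maximum at r_cr — heat gain rises.
Bare: R = 1/(2πr₁h) = 8.977 m·K/W; Q = 37.9/8.977 = 4.22 W/m.
Coated: R = R_cond + R_conv = 6.246 m·K/W; Q = 37.9/6.246 = 6.07 W/m.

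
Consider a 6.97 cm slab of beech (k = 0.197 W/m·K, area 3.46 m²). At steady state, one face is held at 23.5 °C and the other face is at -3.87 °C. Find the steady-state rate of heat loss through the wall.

Q = kA·ΔT/L = 0.197 × 3.46 × |23.5 °C − -3.87 °C| / 0.0697 = 268 W

Q = 268 W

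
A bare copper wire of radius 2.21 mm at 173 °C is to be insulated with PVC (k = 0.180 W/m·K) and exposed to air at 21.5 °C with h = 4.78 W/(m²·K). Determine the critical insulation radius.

For a cylinder, r_cr = k_ins/h = 0.180/4.78 = 0.0377 m = 3.77 cm

r_cr = 3.77 cm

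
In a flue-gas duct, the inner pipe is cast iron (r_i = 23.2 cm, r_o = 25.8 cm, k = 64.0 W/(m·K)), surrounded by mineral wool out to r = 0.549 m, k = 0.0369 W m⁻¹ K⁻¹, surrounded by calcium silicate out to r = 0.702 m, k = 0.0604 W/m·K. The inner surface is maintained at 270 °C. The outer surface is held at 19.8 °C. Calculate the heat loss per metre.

Q' = 64.1 W/m

Treat each layer as a resistance in series:
  R'_cast iron = ln(0.258/0.232)/(2πk) = 0.1062/(2π·64.0) = 2.642×10^-4 m·K/W
  R'_mineral wool = ln(0.549/0.258)/(2πk) = 0.7551/(2π·0.0369) = 3.257 m·K/W
  R'_calcium silicate = ln(0.702/0.549)/(2πk) = 0.2458/(2π·0.0604) = 0.6478 m·K/W
ΣR = 2.642×10^-4 + 3.257 + 0.6478 = 3.905 m·K/W
Q' = ΔT/ΣR = (270 °C − 19.8 °C)/3.905 = 64.1 W/m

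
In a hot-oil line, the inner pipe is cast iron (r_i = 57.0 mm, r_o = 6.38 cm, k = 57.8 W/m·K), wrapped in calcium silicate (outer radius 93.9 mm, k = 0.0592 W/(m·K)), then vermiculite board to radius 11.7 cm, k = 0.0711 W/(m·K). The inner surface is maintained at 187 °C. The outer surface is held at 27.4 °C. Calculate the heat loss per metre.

Series thermal resistances, inner to outer:
  R'_cast iron = ln(0.0638/0.0570)/(2πk) = 0.1127/(2π·57.8) = 3.103×10^-4 m·K/W
  R'_calcium silicate = ln(0.0939/0.0638)/(2πk) = 0.3865/(2π·0.0592) = 1.039 m·K/W
  R'_vermiculite board = ln(0.117/0.0939)/(2πk) = 0.2199/(2π·0.0711) = 0.4923 m·K/W
ΣR = 3.103×10^-4 + 1.039 + 0.4923 = 1.532 m·K/W
Q' = ΔT/ΣR = (187 °C − 27.4 °C)/1.532 = 104 W/m

Q' = 104 W/m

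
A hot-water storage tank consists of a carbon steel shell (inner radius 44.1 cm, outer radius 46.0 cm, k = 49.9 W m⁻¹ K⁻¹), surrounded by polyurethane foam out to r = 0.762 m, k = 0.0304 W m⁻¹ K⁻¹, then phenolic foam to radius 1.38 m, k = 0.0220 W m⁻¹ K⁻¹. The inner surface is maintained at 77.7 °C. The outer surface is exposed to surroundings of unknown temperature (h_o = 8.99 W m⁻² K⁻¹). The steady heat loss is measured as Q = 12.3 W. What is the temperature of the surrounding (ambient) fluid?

T_out = 23.8 °C

Series resistances:
  R_carbon steel = (1/0.441 − 1/0.460)/(4πk) = 0.09366/(4π·49.9) = 1.494×10^-4 K/W
  R_polyurethane foam = (1/0.460 − 1/0.762)/(4πk) = 0.8616/(4π·0.0304) = 2.255 K/W
  R_phenolic foam = (1/0.762 − 1/1.38)/(4πk) = 0.5877/(4π·0.0220) = 2.126 K/W
  R_conv,out = 1/(4πr²h) = 1/(4π·1.38²·8.99) = 0.004648 K/W
ΣR = 4.386 K/W
ΔT = Q·ΣR = 12.3 × 4.386 = 53.95 K
Heat flows outward, so T_out = T_in − ΔT = 77.7 − 53.95 = 23.8 °C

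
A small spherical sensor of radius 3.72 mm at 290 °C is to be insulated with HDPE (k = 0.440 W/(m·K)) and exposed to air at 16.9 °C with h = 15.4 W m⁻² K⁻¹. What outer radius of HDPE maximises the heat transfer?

For a sphere, r_cr = 2k_ins/h = 2·0.440/15.4 = 0.0571 m = 5.71 cm

r_cr = 5.71 cm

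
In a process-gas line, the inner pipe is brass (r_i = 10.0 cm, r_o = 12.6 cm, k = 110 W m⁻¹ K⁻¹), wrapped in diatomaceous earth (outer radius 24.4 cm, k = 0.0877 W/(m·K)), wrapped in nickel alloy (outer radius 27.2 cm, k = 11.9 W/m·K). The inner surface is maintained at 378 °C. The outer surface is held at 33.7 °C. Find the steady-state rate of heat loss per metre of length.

Treat each layer as a resistance in series:
  R'_brass = ln(0.126/0.100)/(2πk) = 0.2311/(2π·110) = 3.344×10^-4 m·K/W
  R'_diatomaceous earth = ln(0.244/0.126)/(2πk) = 0.6609/(2π·0.0877) = 1.199 m·K/W
  R'_nickel alloy = ln(0.272/0.244)/(2πk) = 0.1086/(2π·11.9) = 0.001453 m·K/W
ΣR = 3.344×10^-4 + 1.199 + 0.001453 = 1.201 m·K/W
Q' = ΔT/ΣR = (378 °C − 33.7 °C)/1.201 = 287 W/m

Q' = 287 W/m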